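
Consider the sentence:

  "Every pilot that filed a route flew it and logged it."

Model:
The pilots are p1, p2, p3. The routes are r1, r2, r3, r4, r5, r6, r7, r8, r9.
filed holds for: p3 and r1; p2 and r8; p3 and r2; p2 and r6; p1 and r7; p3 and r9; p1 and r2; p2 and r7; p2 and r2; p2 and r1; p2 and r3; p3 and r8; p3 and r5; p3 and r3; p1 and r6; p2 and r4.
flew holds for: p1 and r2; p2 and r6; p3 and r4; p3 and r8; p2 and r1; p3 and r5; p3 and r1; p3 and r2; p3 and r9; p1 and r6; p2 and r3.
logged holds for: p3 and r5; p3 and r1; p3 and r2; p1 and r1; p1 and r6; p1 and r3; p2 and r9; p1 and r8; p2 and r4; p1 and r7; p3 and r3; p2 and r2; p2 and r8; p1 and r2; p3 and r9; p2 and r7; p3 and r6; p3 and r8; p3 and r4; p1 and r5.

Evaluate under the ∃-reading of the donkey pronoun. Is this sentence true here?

False

"it" takes "a route" as antecedent — a donkey pronoun bound across the clause boundary.
Weak reading: every pilot p with some filed-route has at least one filed-route r such that flew(p,r) ∧ logged(p,r).
Per pilot: p1:✓  p2:✗  p3:✓
p2 has no witness among its filed-routes.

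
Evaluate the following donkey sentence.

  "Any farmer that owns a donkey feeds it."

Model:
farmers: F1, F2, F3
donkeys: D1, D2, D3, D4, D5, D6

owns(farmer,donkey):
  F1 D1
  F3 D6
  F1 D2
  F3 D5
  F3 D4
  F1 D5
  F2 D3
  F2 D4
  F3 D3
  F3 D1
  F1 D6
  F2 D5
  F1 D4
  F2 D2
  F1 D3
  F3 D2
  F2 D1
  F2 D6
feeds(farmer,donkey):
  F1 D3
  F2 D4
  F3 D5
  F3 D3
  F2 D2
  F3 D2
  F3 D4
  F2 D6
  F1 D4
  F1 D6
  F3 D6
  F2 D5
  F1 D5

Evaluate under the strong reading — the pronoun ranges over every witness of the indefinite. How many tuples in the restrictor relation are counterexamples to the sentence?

"it" takes "a donkey" as antecedent — a donkey pronoun bound across the clause boundary.
Strong reading: for every (f,d) with owns(f,d), feeds(f,d).
Restrictor pairs: (F1,D1) ✗  (F1,D2) ✗  (F1,D3) ✓  (F1,D4) ✓  (F1,D5) ✓  (F1,D6) ✓  (F2,D1) ✗  (F2,D2) ✓  (F2,D3) ✗  (F2,D4) ✓  (F2,D5) ✓  (F2,D6) ✓  (F3,D1) ✗  (F3,D2) ✓  (F3,D3) ✓  (F3,D4) ✓  (F3,D5) ✓  (F3,D6) ✓
Counterexamples (restrictor pairs failing the scope): 5.

5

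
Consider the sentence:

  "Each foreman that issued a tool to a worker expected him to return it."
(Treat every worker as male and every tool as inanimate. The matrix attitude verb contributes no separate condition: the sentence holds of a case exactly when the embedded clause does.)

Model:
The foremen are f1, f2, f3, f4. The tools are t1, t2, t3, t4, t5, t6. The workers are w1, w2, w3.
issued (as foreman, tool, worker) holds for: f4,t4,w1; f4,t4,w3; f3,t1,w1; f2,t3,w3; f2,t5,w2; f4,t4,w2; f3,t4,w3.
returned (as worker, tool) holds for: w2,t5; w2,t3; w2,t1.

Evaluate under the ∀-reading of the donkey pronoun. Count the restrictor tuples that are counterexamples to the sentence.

6

"him" takes "a worker" as antecedent and "it" takes "a tool"; both are donkey pronouns co-varying with the restrictor.
Strong reading: for every (f,t,w) with issued(f,t,w), returned(w,t).
Restrictor triples: (f2,t3,w3)→returned(w3,t3) ✗  (f2,t5,w2)→returned(w2,t5) ✓  (f3,t1,w1)→returned(w1,t1) ✗  (f3,t4,w3)→returned(w3,t4) ✗  (f4,t4,w1)→returned(w1,t4) ✗  (f4,t4,w2)→returned(w2,t4) ✗  (f4,t4,w3)→returned(w3,t4) ✗
Counterexamples (restrictor triples failing the scope): 6.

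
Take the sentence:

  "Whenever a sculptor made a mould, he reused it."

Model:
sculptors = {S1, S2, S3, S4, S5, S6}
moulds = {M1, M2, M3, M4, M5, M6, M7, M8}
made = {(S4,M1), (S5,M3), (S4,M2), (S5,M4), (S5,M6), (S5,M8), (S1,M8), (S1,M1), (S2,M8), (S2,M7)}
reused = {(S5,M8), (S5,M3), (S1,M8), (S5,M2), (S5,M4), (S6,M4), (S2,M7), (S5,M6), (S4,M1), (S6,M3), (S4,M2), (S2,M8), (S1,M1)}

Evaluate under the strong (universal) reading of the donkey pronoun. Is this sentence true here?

True

"it" takes "a mould" as antecedent — a donkey pronoun bound across the clause boundary.
Strong reading: for every (s,m) with made(s,m), reused(s,m).
Restrictor pairs: (S1,M1) ✓  (S1,M8) ✓  (S2,M7) ✓  (S2,M8) ✓  (S4,M1) ✓  (S4,M2) ✓  (S5,M3) ✓  (S5,M4) ✓  (S5,M6) ✓  (S5,M8) ✓
Every restrictor pair satisfies the scope.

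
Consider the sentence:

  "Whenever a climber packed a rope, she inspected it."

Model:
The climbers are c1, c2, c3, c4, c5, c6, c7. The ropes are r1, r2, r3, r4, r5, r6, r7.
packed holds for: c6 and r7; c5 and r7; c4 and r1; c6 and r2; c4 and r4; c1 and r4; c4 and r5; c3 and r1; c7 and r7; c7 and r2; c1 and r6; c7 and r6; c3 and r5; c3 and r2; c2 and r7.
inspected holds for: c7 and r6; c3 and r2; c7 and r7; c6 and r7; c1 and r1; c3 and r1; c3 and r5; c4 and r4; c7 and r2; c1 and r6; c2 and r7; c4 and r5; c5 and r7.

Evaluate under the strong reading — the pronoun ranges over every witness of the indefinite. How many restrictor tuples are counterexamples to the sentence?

"it" takes "a rope" as antecedent — a donkey pronoun bound across the clause boundary.
Strong reading: for every (c,r) with packed(c,r), inspected(c,r).
Restrictor pairs: (c1,r4) ✗  (c1,r6) ✓  (c2,r7) ✓  (c3,r1) ✓  (c3,r2) ✓  (c3,r5) ✓  (c4,r1) ✗  (c4,r4) ✓  (c4,r5) ✓  (c5,r7) ✓  (c6,r2) ✗  (c6,r7) ✓  (c7,r2) ✓  (c7,r6) ✓  (c7,r7) ✓
Counterexamples (restrictor pairs failing the scope): 3.

3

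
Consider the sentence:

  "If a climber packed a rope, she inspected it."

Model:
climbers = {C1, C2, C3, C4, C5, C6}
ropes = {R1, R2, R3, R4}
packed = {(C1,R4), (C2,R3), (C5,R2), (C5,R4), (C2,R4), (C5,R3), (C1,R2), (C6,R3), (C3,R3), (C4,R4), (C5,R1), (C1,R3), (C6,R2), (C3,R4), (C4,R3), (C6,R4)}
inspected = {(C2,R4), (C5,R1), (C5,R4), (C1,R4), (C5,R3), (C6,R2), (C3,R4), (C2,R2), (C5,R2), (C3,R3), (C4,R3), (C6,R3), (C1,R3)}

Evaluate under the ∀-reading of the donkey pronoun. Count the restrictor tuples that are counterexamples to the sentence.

"it" takes "a rope" as antecedent — a donkey pronoun bound across the clause boundary.
Strong reading: for every (c,r) with packed(c,r), inspected(c,r).
Restrictor pairs: (C1,R2) ✗  (C1,R3) ✓  (C1,R4) ✓  (C2,R3) ✗  (C2,R4) ✓  (C3,R3) ✓  (C3,R4) ✓  (C4,R3) ✓  (C4,R4) ✗  (C5,R1) ✓  (C5,R2) ✓  (C5,R3) ✓  (C5,R4) ✓  (C6,R2) ✓  (C6,R3) ✓  (C6,R4) ✗
Counterexamples (restrictor pairs failing the scope): 4.

4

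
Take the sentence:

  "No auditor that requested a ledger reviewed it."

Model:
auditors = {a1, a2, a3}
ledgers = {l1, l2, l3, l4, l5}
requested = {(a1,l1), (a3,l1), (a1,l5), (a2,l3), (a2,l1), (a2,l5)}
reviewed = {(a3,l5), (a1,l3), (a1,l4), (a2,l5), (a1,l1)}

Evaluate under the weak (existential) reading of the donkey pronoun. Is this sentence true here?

False

"it" takes "a ledger" as antecedent — a donkey pronoun bound across the clause boundary.
Truth condition: for no (a,l) with requested(a,l) does reviewed(a,l) hold.
Restrictor pairs — does the scope hold? (a1,l1):holds  (a1,l5):fails  (a2,l1):fails  (a2,l3):fails  (a2,l5):holds  (a3,l1):fails
Scope holds for 2 pair(s), so the sentence is false.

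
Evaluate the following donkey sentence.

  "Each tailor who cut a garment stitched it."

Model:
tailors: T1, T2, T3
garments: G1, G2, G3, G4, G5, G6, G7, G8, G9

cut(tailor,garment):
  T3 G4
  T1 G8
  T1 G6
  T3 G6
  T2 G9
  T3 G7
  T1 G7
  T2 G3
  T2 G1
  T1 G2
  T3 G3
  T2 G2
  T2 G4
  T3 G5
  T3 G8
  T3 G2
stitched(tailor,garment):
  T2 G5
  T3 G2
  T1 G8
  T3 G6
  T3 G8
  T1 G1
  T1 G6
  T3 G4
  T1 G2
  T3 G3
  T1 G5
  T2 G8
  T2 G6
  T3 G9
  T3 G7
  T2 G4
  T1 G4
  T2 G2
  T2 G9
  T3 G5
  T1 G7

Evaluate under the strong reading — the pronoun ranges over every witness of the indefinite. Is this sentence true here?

"it" takes "a garment" as antecedent — a donkey pronoun bound across the clause boundary.
Strong reading: for every (t,g) with cut(t,g), stitched(t,g).
Restrictor pairs: (T1,G2) ✓  (T1,G6) ✓  (T1,G7) ✓  (T1,G8) ✓  (T2,G1) ✗  (T2,G2) ✓  (T2,G3) ✗  (T2,G4) ✓  (T2,G9) ✓  (T3,G2) ✓  (T3,G3) ✓  (T3,G4) ✓  (T3,G5) ✓  (T3,G6) ✓  (T3,G7) ✓  (T3,G8) ✓
Counterexample: (T2,G1) is in cut but fails the scope.

False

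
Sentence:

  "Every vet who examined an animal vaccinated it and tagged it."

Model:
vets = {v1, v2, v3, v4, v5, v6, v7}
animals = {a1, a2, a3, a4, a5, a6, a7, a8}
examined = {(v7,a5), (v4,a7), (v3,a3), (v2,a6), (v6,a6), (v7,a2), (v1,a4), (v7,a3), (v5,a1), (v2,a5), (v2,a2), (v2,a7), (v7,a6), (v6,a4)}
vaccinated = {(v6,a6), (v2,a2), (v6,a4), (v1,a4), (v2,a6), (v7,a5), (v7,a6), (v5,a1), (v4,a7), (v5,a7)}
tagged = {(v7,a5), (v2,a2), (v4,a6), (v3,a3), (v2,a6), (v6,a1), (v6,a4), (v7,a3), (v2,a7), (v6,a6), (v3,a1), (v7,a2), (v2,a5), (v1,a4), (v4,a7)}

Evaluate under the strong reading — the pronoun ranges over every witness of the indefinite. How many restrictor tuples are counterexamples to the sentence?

7

"it" takes "an animal" as antecedent — a donkey pronoun bound across the clause boundary.
Strong reading: for every (v,a) with examined(v,a), vaccinated(v,a) ∧ tagged(v,a).
Restrictor pairs: (v1,a4) ✓  (v2,a2) ✓  (v2,a5) ✗  (v2,a6) ✓  (v2,a7) ✗  (v3,a3) ✗  (v4,a7) ✓  (v5,a1) ✗  (v6,a4) ✓  (v6,a6) ✓  (v7,a2) ✗  (v7,a3) ✗  (v7,a5) ✓  (v7,a6) ✗
Counterexamples (restrictor pairs failing the scope): 7.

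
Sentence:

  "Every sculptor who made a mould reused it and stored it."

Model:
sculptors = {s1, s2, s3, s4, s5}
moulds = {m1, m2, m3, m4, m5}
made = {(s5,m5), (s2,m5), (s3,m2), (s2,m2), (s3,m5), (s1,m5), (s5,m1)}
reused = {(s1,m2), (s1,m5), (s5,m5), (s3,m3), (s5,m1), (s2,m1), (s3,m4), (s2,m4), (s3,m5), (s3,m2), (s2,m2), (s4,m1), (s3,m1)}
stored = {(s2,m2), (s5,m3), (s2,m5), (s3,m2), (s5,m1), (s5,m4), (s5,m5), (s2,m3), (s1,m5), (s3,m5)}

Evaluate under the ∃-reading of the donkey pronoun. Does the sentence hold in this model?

True

"it" takes "a mould" as antecedent — a donkey pronoun bound across the clause boundary.
Weak reading: every sculptor s with some made-mould has at least one made-mould m such that reused(s,m) ∧ stored(s,m).
Per sculptor: s1:✓  s2:✓  s3:✓  s5:✓
Every sculptor in the restrictor has a witness.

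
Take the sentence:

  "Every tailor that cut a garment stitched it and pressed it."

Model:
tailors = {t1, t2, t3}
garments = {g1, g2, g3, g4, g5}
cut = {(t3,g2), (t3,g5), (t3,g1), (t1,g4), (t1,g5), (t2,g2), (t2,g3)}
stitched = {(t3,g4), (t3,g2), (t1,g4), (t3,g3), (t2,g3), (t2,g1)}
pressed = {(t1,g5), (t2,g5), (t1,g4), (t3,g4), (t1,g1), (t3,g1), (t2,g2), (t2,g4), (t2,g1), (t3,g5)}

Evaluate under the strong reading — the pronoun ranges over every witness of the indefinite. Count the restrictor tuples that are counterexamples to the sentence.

6

"it" takes "a garment" as antecedent — a donkey pronoun bound across the clause boundary.
Strong reading: for every (t,g) with cut(t,g), stitched(t,g) ∧ pressed(t,g).
Restrictor pairs: (t1,g4) ✓  (t1,g5) ✗  (t2,g2) ✗  (t2,g3) ✗  (t3,g1) ✗  (t3,g2) ✗  (t3,g5) ✗
Counterexamples (restrictor pairs failing the scope): 6.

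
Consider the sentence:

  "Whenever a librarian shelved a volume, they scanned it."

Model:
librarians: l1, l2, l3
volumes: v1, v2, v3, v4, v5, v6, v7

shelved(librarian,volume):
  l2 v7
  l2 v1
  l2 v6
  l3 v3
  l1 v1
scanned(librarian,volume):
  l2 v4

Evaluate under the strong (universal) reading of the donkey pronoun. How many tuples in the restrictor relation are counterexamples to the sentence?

5

"it" takes "a volume" as antecedent — a donkey pronoun bound across the clause boundary.
Strong reading: for every (l,v) with shelved(l,v), scanned(l,v).
Restrictor pairs: (l1,v1) ✗  (l2,v1) ✗  (l2,v6) ✗  (l2,v7) ✗  (l3,v3) ✗
Counterexamples (restrictor pairs failing the scope): 5.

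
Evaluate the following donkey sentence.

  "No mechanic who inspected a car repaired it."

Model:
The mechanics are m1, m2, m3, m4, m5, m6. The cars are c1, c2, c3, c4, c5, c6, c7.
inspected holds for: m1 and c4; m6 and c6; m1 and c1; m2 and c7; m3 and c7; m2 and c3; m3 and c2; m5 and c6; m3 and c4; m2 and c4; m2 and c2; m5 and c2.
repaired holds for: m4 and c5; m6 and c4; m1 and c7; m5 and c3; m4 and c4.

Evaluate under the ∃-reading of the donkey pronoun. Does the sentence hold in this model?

"it" takes "a car" as antecedent — a donkey pronoun bound across the clause boundary.
Truth condition: for no (m,c) with inspected(m,c) does repaired(m,c) hold.
Restrictor pairs — does the scope hold? (m1,c1):fails  (m1,c4):fails  (m2,c2):fails  (m2,c3):fails  (m2,c4):fails  (m2,c7):fails  (m3,c2):fails  (m3,c4):fails  (m3,c7):fails  (m5,c2):fails  (m5,c6):fails  (m6,c6):fails
Scope holds for no restrictor pair, so the sentence is true.

True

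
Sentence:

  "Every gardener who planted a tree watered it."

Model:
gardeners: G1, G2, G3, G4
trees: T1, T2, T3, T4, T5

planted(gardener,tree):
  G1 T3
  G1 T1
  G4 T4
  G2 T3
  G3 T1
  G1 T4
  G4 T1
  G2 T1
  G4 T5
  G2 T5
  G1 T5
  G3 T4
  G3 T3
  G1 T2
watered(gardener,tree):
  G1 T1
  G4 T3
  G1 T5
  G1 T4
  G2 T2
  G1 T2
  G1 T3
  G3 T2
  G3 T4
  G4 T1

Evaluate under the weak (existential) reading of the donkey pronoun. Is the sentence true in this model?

False

"it" takes "a tree" as antecedent — a donkey pronoun bound across the clause boundary.
Weak reading: every gardener g with some planted-tree has at least one planted-tree t such that watered(g,t).
Per gardener: G1:✓  G2:✗  G3:✓  G4:✓
G2 has no witness among its planted-trees.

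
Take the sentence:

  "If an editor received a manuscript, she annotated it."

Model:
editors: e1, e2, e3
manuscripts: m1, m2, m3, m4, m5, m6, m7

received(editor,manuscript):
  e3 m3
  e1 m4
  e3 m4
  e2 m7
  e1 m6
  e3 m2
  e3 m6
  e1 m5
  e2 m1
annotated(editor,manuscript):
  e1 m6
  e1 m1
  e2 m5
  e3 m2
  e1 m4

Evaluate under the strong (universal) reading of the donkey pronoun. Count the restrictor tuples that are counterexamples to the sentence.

6

"it" takes "a manuscript" as antecedent — a donkey pronoun bound across the clause boundary.
Strong reading: for every (e,m) with received(e,m), annotated(e,m).
Restrictor pairs: (e1,m4) ✓  (e1,m5) ✗  (e1,m6) ✓  (e2,m1) ✗  (e2,m7) ✗  (e3,m2) ✓  (e3,m3) ✗  (e3,m4) ✗  (e3,m6) ✗
Counterexamples (restrictor pairs failing the scope): 6.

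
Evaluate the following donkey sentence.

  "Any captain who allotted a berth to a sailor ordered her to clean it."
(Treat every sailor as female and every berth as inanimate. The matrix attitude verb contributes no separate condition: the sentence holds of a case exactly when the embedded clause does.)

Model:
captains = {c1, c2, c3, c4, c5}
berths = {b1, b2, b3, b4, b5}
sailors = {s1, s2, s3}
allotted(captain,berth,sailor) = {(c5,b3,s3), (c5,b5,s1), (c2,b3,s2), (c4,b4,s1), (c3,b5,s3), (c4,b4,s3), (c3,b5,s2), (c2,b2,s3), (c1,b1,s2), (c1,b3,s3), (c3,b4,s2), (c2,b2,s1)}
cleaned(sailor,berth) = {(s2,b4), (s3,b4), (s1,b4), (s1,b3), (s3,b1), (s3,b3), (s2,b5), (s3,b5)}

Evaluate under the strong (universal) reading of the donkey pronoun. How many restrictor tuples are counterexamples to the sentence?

5

"her" takes "a sailor" as antecedent and "it" takes "a berth"; both are donkey pronouns co-varying with the restrictor.
Strong reading: for every (c,b,s) with allotted(c,b,s), cleaned(s,b).
Restrictor triples: (c1,b1,s2)→cleaned(s2,b1) ✗  (c1,b3,s3)→cleaned(s3,b3) ✓  (c2,b2,s1)→cleaned(s1,b2) ✗  (c2,b2,s3)→cleaned(s3,b2) ✗  (c2,b3,s2)→cleaned(s2,b3) ✗  (c3,b4,s2)→cleaned(s2,b4) ✓  (c3,b5,s2)→cleaned(s2,b5) ✓  (c3,b5,s3)→cleaned(s3,b5) ✓  (c4,b4,s1)→cleaned(s1,b4) ✓  (c4,b4,s3)→cleaned(s3,b4) ✓  (c5,b3,s3)→cleaned(s3,b3) ✓  (c5,b5,s1)→cleaned(s1,b5) ✗
Counterexamples (restrictor triples failing the scope): 5.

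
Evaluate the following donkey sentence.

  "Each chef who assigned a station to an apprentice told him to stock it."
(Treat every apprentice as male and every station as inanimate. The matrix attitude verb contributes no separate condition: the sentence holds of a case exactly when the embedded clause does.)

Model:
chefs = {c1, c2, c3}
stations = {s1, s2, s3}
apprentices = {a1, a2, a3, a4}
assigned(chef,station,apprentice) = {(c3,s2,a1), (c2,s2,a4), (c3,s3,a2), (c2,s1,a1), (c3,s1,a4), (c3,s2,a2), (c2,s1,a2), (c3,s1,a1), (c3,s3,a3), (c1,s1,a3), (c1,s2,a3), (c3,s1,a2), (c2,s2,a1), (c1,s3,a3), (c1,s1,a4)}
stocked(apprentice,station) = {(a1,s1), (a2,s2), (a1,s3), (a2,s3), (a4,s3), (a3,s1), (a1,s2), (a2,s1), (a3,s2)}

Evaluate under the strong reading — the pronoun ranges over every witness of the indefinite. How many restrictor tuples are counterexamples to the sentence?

5

"him" takes "an apprentice" as antecedent and "it" takes "a station"; both are donkey pronouns co-varying with the restrictor.
Strong reading: for every (c,s,a) with assigned(c,s,a), stocked(a,s).
Restrictor triples: (c1,s1,a3)→stocked(a3,s1) ✓  (c1,s1,a4)→stocked(a4,s1) ✗  (c1,s2,a3)→stocked(a3,s2) ✓  (c1,s3,a3)→stocked(a3,s3) ✗  (c2,s1,a1)→stocked(a1,s1) ✓  (c2,s1,a2)→stocked(a2,s1) ✓  (c2,s2,a1)→stocked(a1,s2) ✓  (c2,s2,a4)→stocked(a4,s2) ✗  (c3,s1,a1)→stocked(a1,s1) ✓  (c3,s1,a2)→stocked(a2,s1) ✓  (c3,s1,a4)→stocked(a4,s1) ✗  (c3,s2,a1)→stocked(a1,s2) ✓  (c3,s2,a2)→stocked(a2,s2) ✓  (c3,s3,a2)→stocked(a2,s3) ✓  (c3,s3,a3)→stocked(a3,s3) ✗
Counterexamples (restrictor triples failing the scope): 5.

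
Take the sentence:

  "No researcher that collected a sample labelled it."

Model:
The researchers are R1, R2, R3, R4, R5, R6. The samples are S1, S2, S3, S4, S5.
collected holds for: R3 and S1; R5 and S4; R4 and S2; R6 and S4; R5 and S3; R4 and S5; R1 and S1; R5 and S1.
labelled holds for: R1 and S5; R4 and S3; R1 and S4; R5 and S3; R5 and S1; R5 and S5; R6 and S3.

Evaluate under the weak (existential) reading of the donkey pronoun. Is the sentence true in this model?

False

"it" takes "a sample" as antecedent — a donkey pronoun bound across the clause boundary.
Truth condition: for no (r,s) with collected(r,s) does labelled(r,s) hold.
Restrictor pairs — does the scope hold? (R1,S1):fails  (R3,S1):fails  (R4,S2):fails  (R4,S5):fails  (R5,S1):holds  (R5,S3):holds  (R5,S4):fails  (R6,S4):fails
Scope holds for 2 pair(s), so the sentence is false.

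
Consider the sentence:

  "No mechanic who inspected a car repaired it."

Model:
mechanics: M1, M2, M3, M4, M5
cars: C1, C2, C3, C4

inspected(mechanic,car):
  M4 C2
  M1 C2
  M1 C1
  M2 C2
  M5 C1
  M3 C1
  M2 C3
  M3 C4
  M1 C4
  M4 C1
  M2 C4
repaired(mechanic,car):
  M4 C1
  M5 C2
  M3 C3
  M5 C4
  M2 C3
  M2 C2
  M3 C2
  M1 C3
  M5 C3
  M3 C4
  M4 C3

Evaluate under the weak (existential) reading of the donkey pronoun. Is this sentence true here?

False

"it" takes "a car" as antecedent — a donkey pronoun bound across the clause boundary.
Truth condition: for no (m,c) with inspected(m,c) does repaired(m,c) hold.
Restrictor pairs — does the scope hold? (M1,C1):fails  (M1,C2):fails  (M1,C4):fails  (M2,C2):holds  (M2,C3):holds  (M2,C4):fails  (M3,C1):fails  (M3,C4):holds  (M4,C1):holds  (M4,C2):fails  (M5,C1):fails
Scope holds for 4 pair(s), so the sentence is false.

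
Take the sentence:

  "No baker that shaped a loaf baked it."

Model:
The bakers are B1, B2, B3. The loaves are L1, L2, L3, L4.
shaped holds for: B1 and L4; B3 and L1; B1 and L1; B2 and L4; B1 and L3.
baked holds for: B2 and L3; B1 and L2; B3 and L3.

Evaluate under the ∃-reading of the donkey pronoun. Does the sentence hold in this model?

True

"it" takes "a loaf" as antecedent — a donkey pronoun bound across the clause boundary.
Truth condition: for no (b,l) with shaped(b,l) does baked(b,l) hold.
Restrictor pairs — does the scope hold? (B1,L1):fails  (B1,L3):fails  (B1,L4):fails  (B2,L4):fails  (B3,L1):fails
Scope holds for no restrictor pair, so the sentence is true.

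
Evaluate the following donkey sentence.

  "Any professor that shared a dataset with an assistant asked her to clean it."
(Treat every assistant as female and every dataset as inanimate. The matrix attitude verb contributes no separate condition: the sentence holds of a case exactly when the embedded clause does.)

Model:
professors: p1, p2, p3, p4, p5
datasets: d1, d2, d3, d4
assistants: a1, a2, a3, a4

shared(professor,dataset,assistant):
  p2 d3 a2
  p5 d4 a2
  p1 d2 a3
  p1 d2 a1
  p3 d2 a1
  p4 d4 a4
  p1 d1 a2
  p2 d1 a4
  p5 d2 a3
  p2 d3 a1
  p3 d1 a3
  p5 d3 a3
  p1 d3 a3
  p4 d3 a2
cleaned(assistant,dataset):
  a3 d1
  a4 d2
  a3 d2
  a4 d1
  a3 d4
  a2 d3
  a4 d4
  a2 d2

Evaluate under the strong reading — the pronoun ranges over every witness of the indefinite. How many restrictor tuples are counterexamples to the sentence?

"her" takes "an assistant" as antecedent and "it" takes "a dataset"; both are donkey pronouns co-varying with the restrictor.
Strong reading: for every (p,d,a) with shared(p,d,a), cleaned(a,d).
Restrictor triples: (p1,d1,a2)→cleaned(a2,d1) ✗  (p1,d2,a1)→cleaned(a1,d2) ✗  (p1,d2,a3)→cleaned(a3,d2) ✓  (p1,d3,a3)→cleaned(a3,d3) ✗  (p2,d1,a4)→cleaned(a4,d1) ✓  (p2,d3,a1)→cleaned(a1,d3) ✗  (p2,d3,a2)→cleaned(a2,d3) ✓  (p3,d1,a3)→cleaned(a3,d1) ✓  (p3,d2,a1)→cleaned(a1,d2) ✗  (p4,d3,a2)→cleaned(a2,d3) ✓  (p4,d4,a4)→cleaned(a4,d4) ✓  (p5,d2,a3)→cleaned(a3,d2) ✓  (p5,d3,a3)→cleaned(a3,d3) ✗  (p5,d4,a2)→cleaned(a2,d4) ✗
Counterexamples (restrictor triples failing the scope): 7.

7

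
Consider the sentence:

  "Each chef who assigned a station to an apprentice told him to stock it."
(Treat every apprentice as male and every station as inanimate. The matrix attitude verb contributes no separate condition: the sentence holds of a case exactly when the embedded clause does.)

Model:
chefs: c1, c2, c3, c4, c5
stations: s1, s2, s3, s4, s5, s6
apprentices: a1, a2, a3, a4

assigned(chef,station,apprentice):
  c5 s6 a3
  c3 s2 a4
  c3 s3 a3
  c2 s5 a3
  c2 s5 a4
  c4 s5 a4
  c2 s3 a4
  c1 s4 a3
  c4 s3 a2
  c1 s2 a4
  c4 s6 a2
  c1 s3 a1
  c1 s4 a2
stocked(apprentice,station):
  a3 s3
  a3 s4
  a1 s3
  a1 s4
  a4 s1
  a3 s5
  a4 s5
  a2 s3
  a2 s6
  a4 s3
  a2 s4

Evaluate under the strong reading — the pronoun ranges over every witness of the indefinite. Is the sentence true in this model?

False

"him" takes "an apprentice" as antecedent and "it" takes "a station"; both are donkey pronouns co-varying with the restrictor.
Strong reading: for every (c,s,a) with assigned(c,s,a), stocked(a,s).
Restrictor triples: (c1,s2,a4)→stocked(a4,s2) ✗  (c1,s3,a1)→stocked(a1,s3) ✓  (c1,s4,a2)→stocked(a2,s4) ✓  (c1,s4,a3)→stocked(a3,s4) ✓  (c2,s3,a4)→stocked(a4,s3) ✓  (c2,s5,a3)→stocked(a3,s5) ✓  (c2,s5,a4)→stocked(a4,s5) ✓  (c3,s2,a4)→stocked(a4,s2) ✗  (c3,s3,a3)→stocked(a3,s3) ✓  (c4,s3,a2)→stocked(a2,s3) ✓  (c4,s5,a4)→stocked(a4,s5) ✓  (c4,s6,a2)→stocked(a2,s6) ✓  (c5,s6,a3)→stocked(a3,s6) ✗
Counterexample: (c1,s2,a4) — stocked(a4,s2) does not hold.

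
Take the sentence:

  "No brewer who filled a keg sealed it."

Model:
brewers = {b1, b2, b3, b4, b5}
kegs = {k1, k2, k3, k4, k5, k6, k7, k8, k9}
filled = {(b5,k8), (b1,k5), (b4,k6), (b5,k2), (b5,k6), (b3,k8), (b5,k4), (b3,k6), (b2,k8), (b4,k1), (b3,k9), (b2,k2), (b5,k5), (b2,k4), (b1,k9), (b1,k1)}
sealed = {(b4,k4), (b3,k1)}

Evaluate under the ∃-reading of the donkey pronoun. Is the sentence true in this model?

"it" takes "a keg" as antecedent — a donkey pronoun bound across the clause boundary.
Truth condition: for no (b,k) with filled(b,k) does sealed(b,k) hold.
Restrictor pairs — does the scope hold? (b1,k1):fails  (b1,k5):fails  (b1,k9):fails  (b2,k2):fails  (b2,k4):fails  (b2,k8):fails  (b3,k6):fails  (b3,k8):fails  (b3,k9):fails  (b4,k1):fails  (b4,k6):fails  (b5,k2):fails  (b5,k4):fails  (b5,k5):fails  (b5,k6):fails  (b5,k8):fails
Scope holds for no restrictor pair, so the sentence is true.

True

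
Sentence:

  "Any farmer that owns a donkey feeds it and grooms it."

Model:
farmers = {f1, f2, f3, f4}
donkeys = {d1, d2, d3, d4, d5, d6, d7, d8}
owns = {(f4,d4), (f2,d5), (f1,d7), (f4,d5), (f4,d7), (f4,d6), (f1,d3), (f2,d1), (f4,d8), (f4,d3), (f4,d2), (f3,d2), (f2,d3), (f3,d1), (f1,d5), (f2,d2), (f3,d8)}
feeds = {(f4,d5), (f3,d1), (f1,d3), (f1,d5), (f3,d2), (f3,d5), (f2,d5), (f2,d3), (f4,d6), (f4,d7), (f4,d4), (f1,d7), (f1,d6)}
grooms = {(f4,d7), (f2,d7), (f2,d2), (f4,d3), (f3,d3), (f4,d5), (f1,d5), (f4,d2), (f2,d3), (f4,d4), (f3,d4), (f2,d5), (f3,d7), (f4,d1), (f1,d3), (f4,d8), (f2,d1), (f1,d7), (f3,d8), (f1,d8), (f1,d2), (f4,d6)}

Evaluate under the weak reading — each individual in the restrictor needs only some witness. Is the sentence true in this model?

"it" takes "a donkey" as antecedent — a donkey pronoun bound across the clause boundary.
Weak reading: every farmer f with some owns-donkey has at least one owns-donkey d such that feeds(f,d) ∧ grooms(f,d).
Per farmer: f1:✓  f2:✓  f3:✗  f4:✓
f3 has no witness among its owns-donkeys.

False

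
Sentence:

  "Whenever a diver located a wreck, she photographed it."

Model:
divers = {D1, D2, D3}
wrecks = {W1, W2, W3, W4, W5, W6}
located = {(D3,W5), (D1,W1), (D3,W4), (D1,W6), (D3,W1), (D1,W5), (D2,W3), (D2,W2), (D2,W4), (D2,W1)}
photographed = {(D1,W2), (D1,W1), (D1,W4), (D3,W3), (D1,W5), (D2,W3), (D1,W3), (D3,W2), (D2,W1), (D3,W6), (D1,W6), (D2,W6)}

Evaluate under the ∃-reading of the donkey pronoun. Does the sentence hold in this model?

False

"it" takes "a wreck" as antecedent — a donkey pronoun bound across the clause boundary.
Weak reading: every diver d with some located-wreck has at least one located-wreck w such that photographed(d,w).
Per diver: D1:✓  D2:✓  D3:✗
D3 has no witness among its located-wrecks.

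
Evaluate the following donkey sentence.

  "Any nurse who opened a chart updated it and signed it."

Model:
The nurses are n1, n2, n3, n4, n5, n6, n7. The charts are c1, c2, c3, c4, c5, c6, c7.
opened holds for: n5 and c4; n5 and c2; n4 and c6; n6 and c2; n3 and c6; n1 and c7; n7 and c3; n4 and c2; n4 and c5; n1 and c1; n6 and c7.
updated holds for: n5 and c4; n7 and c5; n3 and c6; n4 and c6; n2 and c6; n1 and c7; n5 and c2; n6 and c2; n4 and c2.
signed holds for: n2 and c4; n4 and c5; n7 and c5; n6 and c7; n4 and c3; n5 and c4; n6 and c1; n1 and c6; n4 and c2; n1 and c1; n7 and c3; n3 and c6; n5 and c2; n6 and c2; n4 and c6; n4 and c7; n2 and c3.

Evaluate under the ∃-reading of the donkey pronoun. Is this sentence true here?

"it" takes "a chart" as antecedent — a donkey pronoun bound across the clause boundary.
Weak reading: every nurse n with some opened-chart has at least one opened-chart c such that updated(n,c) ∧ signed(n,c).
Per nurse: n1:✗  n3:✓  n4:✓  n5:✓  n6:✓  n7:✗
n1 has no witness among its opened-charts.

False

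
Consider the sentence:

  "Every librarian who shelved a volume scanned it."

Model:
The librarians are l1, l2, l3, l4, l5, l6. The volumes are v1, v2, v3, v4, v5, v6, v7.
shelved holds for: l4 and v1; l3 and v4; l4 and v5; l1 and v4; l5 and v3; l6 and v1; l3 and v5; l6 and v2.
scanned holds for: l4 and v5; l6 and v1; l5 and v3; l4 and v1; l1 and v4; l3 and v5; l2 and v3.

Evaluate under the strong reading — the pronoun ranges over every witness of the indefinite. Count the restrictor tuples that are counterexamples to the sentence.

"it" takes "a volume" as antecedent — a donkey pronoun bound across the clause boundary.
Strong reading: for every (l,v) with shelved(l,v), scanned(l,v).
Restrictor pairs: (l1,v4) ✓  (l3,v4) ✗  (l3,v5) ✓  (l4,v1) ✓  (l4,v5) ✓  (l5,v3) ✓  (l6,v1) ✓  (l6,v2) ✗
Counterexamples (restrictor pairs failing the scope): 2.

2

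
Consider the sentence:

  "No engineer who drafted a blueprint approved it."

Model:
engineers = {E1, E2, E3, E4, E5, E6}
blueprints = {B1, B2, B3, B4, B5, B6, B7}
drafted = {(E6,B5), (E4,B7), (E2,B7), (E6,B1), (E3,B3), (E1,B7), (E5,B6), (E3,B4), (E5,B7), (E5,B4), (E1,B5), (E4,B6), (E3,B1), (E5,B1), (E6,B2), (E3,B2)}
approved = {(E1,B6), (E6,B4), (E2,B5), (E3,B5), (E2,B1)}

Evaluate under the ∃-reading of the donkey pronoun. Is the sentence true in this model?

True

"it" takes "a blueprint" as antecedent — a donkey pronoun bound across the clause boundary.
Truth condition: for no (e,b) with drafted(e,b) does approved(e,b) hold.
Restrictor pairs — does the scope hold? (E1,B5):fails  (E1,B7):fails  (E2,B7):fails  (E3,B1):fails  (E3,B2):fails  (E3,B3):fails  (E3,B4):fails  (E4,B6):fails  (E4,B7):fails  (E5,B1):fails  (E5,B4):fails  (E5,B6):fails  (E5,B7):fails  (E6,B1):fails  (E6,B2):fails  (E6,B5):fails
Scope holds for no restrictor pair, so the sentence is true.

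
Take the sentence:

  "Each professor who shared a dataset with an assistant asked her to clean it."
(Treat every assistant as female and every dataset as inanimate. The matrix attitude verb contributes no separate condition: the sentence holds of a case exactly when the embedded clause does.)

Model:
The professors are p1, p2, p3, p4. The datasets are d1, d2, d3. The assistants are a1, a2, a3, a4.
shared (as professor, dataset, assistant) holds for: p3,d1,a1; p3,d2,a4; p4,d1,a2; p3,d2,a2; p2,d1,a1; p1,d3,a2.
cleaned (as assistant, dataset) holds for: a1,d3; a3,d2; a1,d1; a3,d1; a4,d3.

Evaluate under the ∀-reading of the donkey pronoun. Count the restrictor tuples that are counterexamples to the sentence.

4

"her" takes "an assistant" as antecedent and "it" takes "a dataset"; both are donkey pronouns co-varying with the restrictor.
Strong reading: for every (p,d,a) with shared(p,d,a), cleaned(a,d).
Restrictor triples: (p1,d3,a2)→cleaned(a2,d3) ✗  (p2,d1,a1)→cleaned(a1,d1) ✓  (p3,d1,a1)→cleaned(a1,d1) ✓  (p3,d2,a2)→cleaned(a2,d2) ✗  (p3,d2,a4)→cleaned(a4,d2) ✗  (p4,d1,a2)→cleaned(a2,d1) ✗
Counterexamples (restrictor triples failing the scope): 4.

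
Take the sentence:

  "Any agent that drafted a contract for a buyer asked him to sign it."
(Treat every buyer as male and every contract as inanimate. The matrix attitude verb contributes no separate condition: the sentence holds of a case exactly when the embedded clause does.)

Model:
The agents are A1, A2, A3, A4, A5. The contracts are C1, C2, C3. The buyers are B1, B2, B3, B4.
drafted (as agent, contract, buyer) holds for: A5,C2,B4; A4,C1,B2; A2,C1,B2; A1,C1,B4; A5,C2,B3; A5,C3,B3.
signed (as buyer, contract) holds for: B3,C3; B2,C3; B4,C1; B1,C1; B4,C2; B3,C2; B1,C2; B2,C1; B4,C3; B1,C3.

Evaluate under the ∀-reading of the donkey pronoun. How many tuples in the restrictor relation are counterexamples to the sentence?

"him" takes "a buyer" as antecedent and "it" takes "a contract"; both are donkey pronouns co-varying with the restrictor.
Strong reading: for every (a,c,b) with drafted(a,c,b), signed(b,c).
Restrictor triples: (A1,C1,B4)→signed(B4,C1) ✓  (A2,C1,B2)→signed(B2,C1) ✓  (A4,C1,B2)→signed(B2,C1) ✓  (A5,C2,B3)→signed(B3,C2) ✓  (A5,C2,B4)→signed(B4,C2) ✓  (A5,C3,B3)→signed(B3,C3) ✓
Counterexamples (restrictor triples failing the scope): 0.

0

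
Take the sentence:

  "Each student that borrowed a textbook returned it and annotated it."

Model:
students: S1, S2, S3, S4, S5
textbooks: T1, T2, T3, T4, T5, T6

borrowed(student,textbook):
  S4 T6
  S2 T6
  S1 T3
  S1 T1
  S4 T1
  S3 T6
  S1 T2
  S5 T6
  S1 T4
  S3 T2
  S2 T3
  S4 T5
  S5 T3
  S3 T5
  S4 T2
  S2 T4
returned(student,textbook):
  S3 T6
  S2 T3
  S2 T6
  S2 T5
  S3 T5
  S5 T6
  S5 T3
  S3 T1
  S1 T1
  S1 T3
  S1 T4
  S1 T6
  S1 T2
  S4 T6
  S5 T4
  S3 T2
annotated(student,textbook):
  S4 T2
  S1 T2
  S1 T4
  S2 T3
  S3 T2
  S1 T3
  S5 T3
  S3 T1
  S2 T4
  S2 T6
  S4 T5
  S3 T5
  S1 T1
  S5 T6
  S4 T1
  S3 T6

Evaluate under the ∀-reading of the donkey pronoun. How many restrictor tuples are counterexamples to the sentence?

"it" takes "a textbook" as antecedent — a donkey pronoun bound across the clause boundary.
Strong reading: for every (s,t) with borrowed(s,t), returned(s,t) ∧ annotated(s,t).
Restrictor pairs: (S1,T1) ✓  (S1,T2) ✓  (S1,T3) ✓  (S1,T4) ✓  (S2,T3) ✓  (S2,T4) ✗  (S2,T6) ✓  (S3,T2) ✓  (S3,T5) ✓  (S3,T6) ✓  (S4,T1) ✗  (S4,T2) ✗  (S4,T5) ✗  (S4,T6) ✗  (S5,T3) ✓  (S5,T6) ✓
Counterexamples (restrictor pairs failing the scope): 5.

5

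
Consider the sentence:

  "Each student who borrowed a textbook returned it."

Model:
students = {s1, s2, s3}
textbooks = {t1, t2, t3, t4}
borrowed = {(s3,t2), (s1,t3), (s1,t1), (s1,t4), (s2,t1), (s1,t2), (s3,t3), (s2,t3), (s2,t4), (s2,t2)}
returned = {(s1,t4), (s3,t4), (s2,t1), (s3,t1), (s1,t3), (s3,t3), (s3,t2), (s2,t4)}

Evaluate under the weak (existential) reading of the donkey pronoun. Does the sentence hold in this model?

True

"it" takes "a textbook" as antecedent — a donkey pronoun bound across the clause boundary.
Weak reading: every student s with some borrowed-textbook has at least one borrowed-textbook t such that returned(s,t).
Per student: s1:✓  s2:✓  s3:✓
Every student in the restrictor has a witness.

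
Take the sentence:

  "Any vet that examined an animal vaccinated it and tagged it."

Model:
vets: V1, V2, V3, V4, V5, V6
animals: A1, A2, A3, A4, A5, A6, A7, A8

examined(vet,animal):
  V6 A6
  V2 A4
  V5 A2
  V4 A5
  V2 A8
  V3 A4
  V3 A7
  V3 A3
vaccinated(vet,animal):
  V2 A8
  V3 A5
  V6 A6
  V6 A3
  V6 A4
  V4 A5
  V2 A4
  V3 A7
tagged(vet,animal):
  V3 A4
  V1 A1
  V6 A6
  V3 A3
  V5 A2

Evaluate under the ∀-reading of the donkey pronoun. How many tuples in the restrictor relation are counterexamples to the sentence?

"it" takes "an animal" as antecedent — a donkey pronoun bound across the clause boundary.
Strong reading: for every (v,a) with examined(v,a), vaccinated(v,a) ∧ tagged(v,a).
Restrictor pairs: (V2,A4) ✗  (V2,A8) ✗  (V3,A3) ✗  (V3,A4) ✗  (V3,A7) ✗  (V4,A5) ✗  (V5,A2) ✗  (V6,A6) ✓
Counterexamples (restrictor pairs failing the scope): 7.

7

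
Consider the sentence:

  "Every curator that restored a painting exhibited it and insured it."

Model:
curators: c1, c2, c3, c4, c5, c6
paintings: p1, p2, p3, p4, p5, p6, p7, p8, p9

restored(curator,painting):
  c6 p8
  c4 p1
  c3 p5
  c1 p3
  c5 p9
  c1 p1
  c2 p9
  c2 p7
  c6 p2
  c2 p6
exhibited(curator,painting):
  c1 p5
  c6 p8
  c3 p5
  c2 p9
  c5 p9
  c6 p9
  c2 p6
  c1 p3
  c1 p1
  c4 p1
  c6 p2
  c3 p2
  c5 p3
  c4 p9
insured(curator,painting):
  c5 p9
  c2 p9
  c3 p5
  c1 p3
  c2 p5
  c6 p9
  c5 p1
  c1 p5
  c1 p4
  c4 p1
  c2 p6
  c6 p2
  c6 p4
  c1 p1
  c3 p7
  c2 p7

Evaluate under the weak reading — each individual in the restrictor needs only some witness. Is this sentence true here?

"it" takes "a painting" as antecedent — a donkey pronoun bound across the clause boundary.
Weak reading: every curator c with some restored-painting has at least one restored-painting p such that exhibited(c,p) ∧ insured(c,p).
Per curator: c1:✓  c2:✓  c3:✓  c4:✓  c5:✓  c6:✓
Every curator in the restrictor has a witness.

True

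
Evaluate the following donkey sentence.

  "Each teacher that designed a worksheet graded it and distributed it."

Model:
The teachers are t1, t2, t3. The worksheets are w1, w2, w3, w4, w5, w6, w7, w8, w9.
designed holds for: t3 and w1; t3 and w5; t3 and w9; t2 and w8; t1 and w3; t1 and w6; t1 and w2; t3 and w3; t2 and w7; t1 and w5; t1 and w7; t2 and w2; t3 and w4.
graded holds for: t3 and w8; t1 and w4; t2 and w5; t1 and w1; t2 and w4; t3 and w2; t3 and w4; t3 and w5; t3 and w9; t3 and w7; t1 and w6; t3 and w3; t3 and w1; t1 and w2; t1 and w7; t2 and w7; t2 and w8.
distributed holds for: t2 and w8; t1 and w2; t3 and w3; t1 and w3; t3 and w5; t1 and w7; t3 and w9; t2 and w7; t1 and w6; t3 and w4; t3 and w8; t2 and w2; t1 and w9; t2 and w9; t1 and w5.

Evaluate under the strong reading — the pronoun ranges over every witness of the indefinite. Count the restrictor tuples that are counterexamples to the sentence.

4

"it" takes "a worksheet" as antecedent — a donkey pronoun bound across the clause boundary.
Strong reading: for every (t,w) with designed(t,w), graded(t,w) ∧ distributed(t,w).
Restrictor pairs: (t1,w2) ✓  (t1,w3) ✗  (t1,w5) ✗  (t1,w6) ✓  (t1,w7) ✓  (t2,w2) ✗  (t2,w7) ✓  (t2,w8) ✓  (t3,w1) ✗  (t3,w3) ✓  (t3,w4) ✓  (t3,w5) ✓  (t3,w9) ✓
Counterexamples (restrictor pairs failing the scope): 4.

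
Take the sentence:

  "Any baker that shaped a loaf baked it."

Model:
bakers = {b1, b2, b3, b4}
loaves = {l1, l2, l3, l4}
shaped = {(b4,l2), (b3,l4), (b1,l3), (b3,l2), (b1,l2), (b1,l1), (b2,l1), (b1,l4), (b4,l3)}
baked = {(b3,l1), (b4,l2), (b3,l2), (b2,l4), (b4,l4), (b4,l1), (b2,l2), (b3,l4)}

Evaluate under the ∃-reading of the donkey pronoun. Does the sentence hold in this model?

False

"it" takes "a loaf" as antecedent — a donkey pronoun bound across the clause boundary.
Weak reading: every baker b with some shaped-loaf has at least one shaped-loaf l such that baked(b,l).
Per baker: b1:✗  b2:✗  b3:✓  b4:✓
b1 has no witness among its shaped-loaves.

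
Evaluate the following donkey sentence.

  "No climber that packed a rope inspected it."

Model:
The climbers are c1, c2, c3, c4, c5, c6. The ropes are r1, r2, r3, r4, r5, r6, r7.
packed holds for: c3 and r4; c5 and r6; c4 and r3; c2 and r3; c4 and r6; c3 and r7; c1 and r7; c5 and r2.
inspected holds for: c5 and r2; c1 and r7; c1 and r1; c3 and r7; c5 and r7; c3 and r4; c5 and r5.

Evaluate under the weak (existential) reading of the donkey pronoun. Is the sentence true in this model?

False

"it" takes "a rope" as antecedent — a donkey pronoun bound across the clause boundary.
Truth condition: for no (c,r) with packed(c,r) does inspected(c,r) hold.
Restrictor pairs — does the scope hold? (c1,r7):holds  (c2,r3):fails  (c3,r4):holds  (c3,r7):holds  (c4,r3):fails  (c4,r6):fails  (c5,r2):holds  (c5,r6):fails
Scope holds for 4 pair(s), so the sentence is false.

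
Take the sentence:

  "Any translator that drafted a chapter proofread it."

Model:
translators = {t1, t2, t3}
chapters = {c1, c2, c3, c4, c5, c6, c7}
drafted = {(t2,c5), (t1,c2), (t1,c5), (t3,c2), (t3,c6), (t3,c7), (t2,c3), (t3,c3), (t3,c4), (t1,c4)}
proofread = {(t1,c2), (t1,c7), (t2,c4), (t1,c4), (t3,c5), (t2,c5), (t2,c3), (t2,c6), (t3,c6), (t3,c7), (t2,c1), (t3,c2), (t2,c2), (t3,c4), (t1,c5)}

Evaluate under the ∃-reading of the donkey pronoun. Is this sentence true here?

True

"it" takes "a chapter" as antecedent — a donkey pronoun bound across the clause boundary.
Weak reading: every translator t with some drafted-chapter has at least one drafted-chapter c such that proofread(t,c).
Per translator: t1:✓  t2:✓  t3:✓
Every translator in the restrictor has a witness.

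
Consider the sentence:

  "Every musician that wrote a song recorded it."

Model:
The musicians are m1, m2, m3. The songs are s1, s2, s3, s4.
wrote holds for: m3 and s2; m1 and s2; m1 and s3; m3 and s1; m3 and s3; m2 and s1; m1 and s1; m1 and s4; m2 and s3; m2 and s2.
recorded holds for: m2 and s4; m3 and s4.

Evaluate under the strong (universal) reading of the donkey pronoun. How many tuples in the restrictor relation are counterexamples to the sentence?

10

"it" takes "a song" as antecedent — a donkey pronoun bound across the clause boundary.
Strong reading: for every (m,s) with wrote(m,s), recorded(m,s).
Restrictor pairs: (m1,s1) ✗  (m1,s2) ✗  (m1,s3) ✗  (m1,s4) ✗  (m2,s1) ✗  (m2,s2) ✗  (m2,s3) ✗  (m3,s1) ✗  (m3,s2) ✗  (m3,s3) ✗
Counterexamples (restrictor pairs failing the scope): 10.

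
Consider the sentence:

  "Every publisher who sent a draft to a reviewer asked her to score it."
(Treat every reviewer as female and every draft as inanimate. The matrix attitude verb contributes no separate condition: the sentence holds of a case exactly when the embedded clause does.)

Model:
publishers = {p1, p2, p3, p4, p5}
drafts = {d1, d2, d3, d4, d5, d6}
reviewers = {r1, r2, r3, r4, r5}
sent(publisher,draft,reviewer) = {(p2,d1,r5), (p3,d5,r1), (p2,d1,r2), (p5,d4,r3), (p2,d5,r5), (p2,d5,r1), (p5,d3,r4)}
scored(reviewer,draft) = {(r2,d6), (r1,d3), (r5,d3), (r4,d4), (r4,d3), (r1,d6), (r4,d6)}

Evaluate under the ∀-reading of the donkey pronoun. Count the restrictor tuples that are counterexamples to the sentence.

6

"her" takes "a reviewer" as antecedent and "it" takes "a draft"; both are donkey pronouns co-varying with the restrictor.
Strong reading: for every (p,d,r) with sent(p,d,r), scored(r,d).
Restrictor triples: (p2,d1,r2)→scored(r2,d1) ✗  (p2,d1,r5)→scored(r5,d1) ✗  (p2,d5,r1)→scored(r1,d5) ✗  (p2,d5,r5)→scored(r5,d5) ✗  (p3,d5,r1)→scored(r1,d5) ✗  (p5,d3,r4)→scored(r4,d3) ✓  (p5,d4,r3)→scored(r3,d4) ✗
Counterexamples (restrictor triples failing the scope): 6.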